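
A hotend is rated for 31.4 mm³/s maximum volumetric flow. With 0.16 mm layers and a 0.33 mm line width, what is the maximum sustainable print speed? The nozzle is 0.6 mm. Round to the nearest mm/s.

595 mm/s

Bead cross-section: 0.16 × 0.33 → 0.0528 mm².
v_max = Q/A = 31.4/0.0528 = 594.70 mm/s → 595 mm/s.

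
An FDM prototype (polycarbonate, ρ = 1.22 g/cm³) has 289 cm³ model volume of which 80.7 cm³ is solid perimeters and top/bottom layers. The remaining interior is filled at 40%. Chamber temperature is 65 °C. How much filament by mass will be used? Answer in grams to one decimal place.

Volume inside the shell = 289 − 80.7 = 208.3 cm³.
Infill volume: 0.40 × 208.3 → 83.32 cm³.
Total printed volume = 80.7 + 83.32, so 164.02 cm³.
Mass: 164.02 × 1.22 → 200.1044 g.

200.1 g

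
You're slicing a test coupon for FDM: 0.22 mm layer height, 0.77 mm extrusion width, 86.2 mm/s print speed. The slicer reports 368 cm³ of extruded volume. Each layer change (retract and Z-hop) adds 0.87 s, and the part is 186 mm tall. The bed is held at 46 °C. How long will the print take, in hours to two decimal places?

7.20 hours

Extrusion cross-section = 0.22 × 0.77, so 0.1694 mm².
Total extruded path = 368000/0.1694 = 2172373.1 mm.
Time extruding = 2172373.1 / 86.2 = 25201.5 s.
Number of layers: 186 / 0.22 → 846 (rounded up).
Layer-change overhead: 846 × 0.87 → 736.02 s.
Altogether 25201.5 + 736.02 = 25937.52 s, i.e. 7.20 hours.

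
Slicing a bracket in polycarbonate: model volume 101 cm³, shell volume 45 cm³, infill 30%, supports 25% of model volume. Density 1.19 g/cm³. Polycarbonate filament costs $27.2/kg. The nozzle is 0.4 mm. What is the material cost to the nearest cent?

Volume inside the shell = 101 − 45 = 56 cm³.
Infill volume = 0.30 × 56, so 16.8 cm³.
Support: 0.25 × 101 → 25.25 cm³.
Total printed volume = 45 + 16.8 + 25.25, so 87.05 cm³.
Mass = 87.05 × 1.19 = 103.5895 g.
Cost = 103.5895 g / 1000 × $27.2/kg = $2.82.

$2.82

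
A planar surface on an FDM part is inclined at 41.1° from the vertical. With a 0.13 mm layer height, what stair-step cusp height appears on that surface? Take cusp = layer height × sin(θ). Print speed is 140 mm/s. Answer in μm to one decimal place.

85.5 μm

sin(41.1°) = 0.6574, so cusp = 0.13 × 0.6574 = 0.085462 mm → 85.5 μm.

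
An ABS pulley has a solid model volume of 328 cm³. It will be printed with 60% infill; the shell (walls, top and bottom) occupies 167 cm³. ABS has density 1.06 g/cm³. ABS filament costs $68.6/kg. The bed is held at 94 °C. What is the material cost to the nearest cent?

$19.17

Interior volume = 328 − 167 = 161 cm³.
Deposited infill: 0.60 × 161 → 96.6 cm³.
Total printed volume = 167 + 96.6, so 263.6 cm³.
Mass: 263.6 × 1.06 → 279.416 g.
Cost = 279.416 g / 1000 × $68.6/kg = $19.17.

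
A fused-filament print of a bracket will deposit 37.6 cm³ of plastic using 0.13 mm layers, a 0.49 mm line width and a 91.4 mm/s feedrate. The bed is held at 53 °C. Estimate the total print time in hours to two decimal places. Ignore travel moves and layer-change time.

1.79 hours

Line area = 0.13 × 0.49, so 0.0637 mm².
Total extruded path = 37600/0.0637 = 590266.9 mm.
Time extruding: 590266.9 / 91.4 → 6458.1 s.
That's 6458.1 s → 1.79 hours.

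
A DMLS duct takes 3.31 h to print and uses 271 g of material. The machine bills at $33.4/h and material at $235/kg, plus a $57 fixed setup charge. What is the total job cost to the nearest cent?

Machine cost: 33.4 × 3.31 → $110.554.
Material charge = 235 × 271/1000 = $63.685.
Total = 110.554 + 63.685 + 57 = 231.239 ≈ $231.24.

$231.24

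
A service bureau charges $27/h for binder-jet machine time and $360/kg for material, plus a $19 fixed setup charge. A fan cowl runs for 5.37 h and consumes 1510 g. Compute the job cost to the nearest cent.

$707.59

Machine cost = 27 × 5.37 = $144.99.
Feedstock cost: 360 × 1510/1000 → $543.60.
Adding setup: 144.99 + 543.60 + 19 → $707.59.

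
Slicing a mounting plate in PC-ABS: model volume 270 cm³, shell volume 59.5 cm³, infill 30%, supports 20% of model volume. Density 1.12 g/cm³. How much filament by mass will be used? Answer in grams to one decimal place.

197.8 g

Infill region = 270 − 59.5 = 210.5 cm³.
Deposited infill = 0.30 × 210.5, so 63.15 cm³.
Support: 0.20 × 270 → 54 cm³.
Total extruded: 59.5 + 63.15 + 54 → 176.65 cm³.
Mass = 176.65 × 1.12, so 197.848 g.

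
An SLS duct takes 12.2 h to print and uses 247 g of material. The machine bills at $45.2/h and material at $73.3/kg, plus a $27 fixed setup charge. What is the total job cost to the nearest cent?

Time charge = 45.2 × 12.2 = $551.44.
Material cost: 73.3 × 247/1000 → $18.1051.
Total = 551.44 + 18.1051 + 27 = 596.5451 ≈ $596.55.

$596.55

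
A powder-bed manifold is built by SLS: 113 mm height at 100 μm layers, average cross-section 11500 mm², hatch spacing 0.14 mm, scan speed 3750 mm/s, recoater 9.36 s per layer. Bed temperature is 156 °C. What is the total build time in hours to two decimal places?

9.81 hours

Layer count = ceil(113 / 0.1) = 1130.
Per-layer scan distance: 11500 / 0.14 → 82142.9 mm.
Scan time per layer = 82142.9 / 3750, so 21.9048 s.
Per-layer time = 21.9048 + 9.36 = 31.2648 s.
Build time = 1130 × 31.2648 = 35329.224 s = 9.81 hours.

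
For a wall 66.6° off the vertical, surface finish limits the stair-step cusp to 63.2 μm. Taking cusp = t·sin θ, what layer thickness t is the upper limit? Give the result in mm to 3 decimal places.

0.069 mm

Layer height = cusp / sin(66.6°) = 0.0632 / 0.9178 = 0.069 mm.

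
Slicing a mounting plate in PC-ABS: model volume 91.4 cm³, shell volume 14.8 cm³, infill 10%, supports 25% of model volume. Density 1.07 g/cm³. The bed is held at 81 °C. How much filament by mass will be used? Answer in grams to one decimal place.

48.5 g

Volume inside the shell = 91.4 − 14.8 = 76.6 cm³.
Infill volume: 0.10 × 76.6 → 7.66 cm³.
Support: 0.25 × 91.4 → 22.85 cm³.
Total printed volume = 14.8 + 7.66 + 22.85, so 45.31 cm³.
Mass = 45.31 × 1.07, so 48.4817 g.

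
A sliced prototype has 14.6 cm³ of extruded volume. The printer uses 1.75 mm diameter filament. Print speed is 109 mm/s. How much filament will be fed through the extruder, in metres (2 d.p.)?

6.07 m

Cross-section of 1.75 mm filament: π·(1.75/2)² = 2.4053 mm².
Length = 14.6 cm³ / 2.4053 mm² = 14600 / 2.4053 = 6069.93 mm = 6.07 m.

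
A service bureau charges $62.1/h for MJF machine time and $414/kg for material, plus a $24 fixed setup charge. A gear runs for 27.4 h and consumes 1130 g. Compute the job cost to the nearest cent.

$2193.36

Machine cost: 62.1 × 27.4 → $1701.54.
Material charge = 414 × 1130/1000, so $467.82.
Adding setup: 1701.54 + 467.82 + 24 → $2193.36.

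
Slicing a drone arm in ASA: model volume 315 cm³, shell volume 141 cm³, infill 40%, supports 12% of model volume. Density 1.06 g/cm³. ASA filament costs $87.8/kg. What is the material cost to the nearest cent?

Volume inside the shell = 315 − 141, so 174 cm³.
Infill deposited = 0.40 × 174, so 69.6 cm³.
Support = 0.12 × 315 = 37.8 cm³.
Deposited volume: 141 + 69.6 + 37.8 → 248.4 cm³.
Mass = 248.4 × 1.06 = 263.304 g.
Cost = 263.304 g / 1000 × $87.8/kg = $23.12.

$23.12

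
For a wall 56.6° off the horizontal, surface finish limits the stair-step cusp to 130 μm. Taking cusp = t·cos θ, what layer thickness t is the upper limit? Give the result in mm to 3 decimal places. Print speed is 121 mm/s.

0.236 mm

t = h_c / cos θ = 0.13 / 0.5505 = 0.236 mm.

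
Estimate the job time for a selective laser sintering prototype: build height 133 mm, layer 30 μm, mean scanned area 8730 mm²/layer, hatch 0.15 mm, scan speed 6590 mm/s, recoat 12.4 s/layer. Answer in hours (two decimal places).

Layers = ⌈133/0.03⌉ = 4434.
Hatch length per layer = 8730 / 0.15, so 58200 mm.
Laser time per layer = 58200 / 6590, so 8.8316 s.
Time per layer = 8.8316 + 12.4, so 21.2316 s.
Total: 4434 × 21.2316 s = 94140.9144 s → 26.15 hours.

26.15 hours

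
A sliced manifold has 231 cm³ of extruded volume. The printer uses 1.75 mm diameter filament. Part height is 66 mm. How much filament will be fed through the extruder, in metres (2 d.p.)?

96.04 m

Filament cross-section = π × (1.75/2)² = 2.4053 mm².
L = 231000 mm³ / 2.4053 mm² = 96037.92 mm, i.e. 96.04 m.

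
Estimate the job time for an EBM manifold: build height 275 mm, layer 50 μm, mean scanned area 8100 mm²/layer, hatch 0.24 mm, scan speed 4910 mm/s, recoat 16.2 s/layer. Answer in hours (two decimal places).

35.25 hours

Number of layers: 275 / 0.05 → 5500 (rounded up).
Scan path per layer = 8100 / 0.24 = 33750 mm.
Per-layer scan time: 33750 / 4910 → 6.8737 s.
Layer cycle: 6.8737 + 16.2 → 23.0737 s.
Total: 5500 × 23.0737 s = 126905.35 s → 35.25 hours.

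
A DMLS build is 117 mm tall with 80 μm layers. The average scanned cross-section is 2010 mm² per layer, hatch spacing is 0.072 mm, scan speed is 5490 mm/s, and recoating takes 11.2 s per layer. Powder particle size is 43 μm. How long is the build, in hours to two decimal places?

6.62 hours

Layer count = ceil(117 / 0.08) = 1463.
Hatch length per layer = 2010 / 0.072, so 27916.7 mm.
Scan time per layer: 27916.7 / 5490 → 5.085 s.
Per-layer time = 5.085 + 11.2, so 16.285 s.
1463 layers × 16.285 s/layer = 23824.955 s, i.e. 6.62 hours.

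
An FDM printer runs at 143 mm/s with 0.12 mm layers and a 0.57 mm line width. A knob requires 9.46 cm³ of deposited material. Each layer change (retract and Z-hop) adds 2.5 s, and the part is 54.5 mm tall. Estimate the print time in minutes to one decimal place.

Line area: 0.12 × 0.57 → 0.0684 mm².
Path length: 9460 mm³ / 0.0684 mm² → 138304.1 mm.
Time extruding = 138304.1 / 143, so 967.2 s.
Number of layers: 54.5 / 0.12 → 455 (rounded up).
Non-print overhead = 455 × 2.5 = 1137.5 s.
Total = 967.2 + 1137.5 = 2104.7 s = 35.1 minutes.

35.1 minutes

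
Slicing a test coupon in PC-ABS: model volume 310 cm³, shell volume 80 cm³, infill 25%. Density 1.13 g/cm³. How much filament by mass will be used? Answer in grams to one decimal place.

155.4 g

Interior volume = 310 − 80, so 230 cm³.
Infill deposited = 0.25 × 230, so 57.5 cm³.
Total printed volume: 80 + 57.5 → 137.5 cm³.
Mass = 137.5 × 1.13 = 155.375 g.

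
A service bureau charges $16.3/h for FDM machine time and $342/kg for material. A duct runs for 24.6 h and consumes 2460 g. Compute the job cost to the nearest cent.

Machine cost = 16.3 × 24.6, so $400.98.
Feedstock cost = 342 × 2460/1000 = $841.32.
Total = 400.98 + 841.32 = $1242.30.

$1242.30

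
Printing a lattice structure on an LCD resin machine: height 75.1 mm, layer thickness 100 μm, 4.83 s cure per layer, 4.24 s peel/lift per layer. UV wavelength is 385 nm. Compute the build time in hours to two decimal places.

Layer count = ceil(75.1 / 0.1) = 751.
Cycle time: 4.83 + 4.24 → 9.07 s.
Total = 751 × 9.07 = 6811.57 s = 1.89 hours.

1.89 hours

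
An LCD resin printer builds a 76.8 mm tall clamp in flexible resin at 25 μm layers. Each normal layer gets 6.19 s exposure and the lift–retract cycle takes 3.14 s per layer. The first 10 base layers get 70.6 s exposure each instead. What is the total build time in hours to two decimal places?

Layer count = ceil(76.8 / 0.025) = 3072.
Burn-in layers = 10 × (70.6 + 3.14), so 737.4 s.
Regular layers: 3062 × (6.19 + 3.14) → 28568.46 s.
Sum: 737.4 + 28568.46 = 29305.86 s → 8.14 hours.

8.14 hours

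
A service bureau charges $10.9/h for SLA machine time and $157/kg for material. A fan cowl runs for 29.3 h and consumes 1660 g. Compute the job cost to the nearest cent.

Machine cost = 10.9 × 29.3, so $319.37.
Feedstock cost: 157 × 1660/1000 → $260.62.
Total = 319.37 + 260.62 = $579.99.

$579.99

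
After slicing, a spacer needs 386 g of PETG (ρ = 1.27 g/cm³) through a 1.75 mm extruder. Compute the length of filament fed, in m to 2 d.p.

126.36 m

Extruded volume: 386/1.27 = 303.937 cm³ (303937 mm³).
Filament cross-section = π × (1.75/2)² = 2.4053 mm².
Length = 303937 / 2.4053 = 126361.37 mm = 126.36 m.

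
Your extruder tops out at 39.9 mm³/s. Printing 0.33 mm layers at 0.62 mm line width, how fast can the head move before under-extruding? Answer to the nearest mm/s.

195 mm/s

A = 0.33 × 0.62 = 0.2046 mm².
Max speed = 39.9 / 0.2046 = 195.01 ≈ 195 mm/s.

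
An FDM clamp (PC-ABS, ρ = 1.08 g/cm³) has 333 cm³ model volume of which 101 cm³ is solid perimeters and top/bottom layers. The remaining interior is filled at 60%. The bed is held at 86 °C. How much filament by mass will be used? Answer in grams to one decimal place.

Infill region: 333 − 101 → 232 cm³.
Deposited infill = 0.60 × 232 = 139.2 cm³.
Total printed volume = 101 + 139.2 = 240.2 cm³.
Mass: 240.2 × 1.08 → 259.416 g.

259.4 g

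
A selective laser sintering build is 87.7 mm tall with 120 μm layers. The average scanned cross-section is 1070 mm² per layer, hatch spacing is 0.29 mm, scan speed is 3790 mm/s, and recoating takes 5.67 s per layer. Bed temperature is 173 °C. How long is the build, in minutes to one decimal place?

Layers = ⌈87.7/0.12⌉ = 731.
Hatch length per layer = 1070 / 0.29, so 3689.7 mm.
Per-layer scan time: 3689.7 / 3790 → 0.9735 s.
Layer cycle = 0.9735 + 5.67 = 6.6435 s.
731 layers × 6.6435 s/layer = 4856.3985 s, i.e. 80.9 minutes.

80.9 minutes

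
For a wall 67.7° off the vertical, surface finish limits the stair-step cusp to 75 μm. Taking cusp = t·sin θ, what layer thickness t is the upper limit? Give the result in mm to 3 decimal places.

0.081 mm

sin(67.7°) = 0.9252; t_max = 0.075/0.9252 = 0.081 mm.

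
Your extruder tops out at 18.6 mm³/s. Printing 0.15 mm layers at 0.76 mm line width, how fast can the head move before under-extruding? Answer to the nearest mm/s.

163 mm/s

Extrusion cross-section = 0.15 × 0.76 = 0.114 mm².
v_max = Q/A = 18.6/0.114 = 163.16 mm/s → 163 mm/s.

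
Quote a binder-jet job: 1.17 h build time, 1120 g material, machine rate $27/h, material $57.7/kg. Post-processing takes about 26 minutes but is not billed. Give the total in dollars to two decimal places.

$96.21

Time charge: 27 × 1.17 → $31.59.
Material charge = 57.7 × 1120/1000 = $64.624.
Job cost: 31.59 + 64.624 = 96.214 ≈ $96.21.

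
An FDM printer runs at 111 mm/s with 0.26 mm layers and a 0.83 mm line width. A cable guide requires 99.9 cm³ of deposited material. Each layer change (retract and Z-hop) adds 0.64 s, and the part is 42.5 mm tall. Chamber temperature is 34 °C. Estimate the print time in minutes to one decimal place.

Extrusion cross-section: 0.26 × 0.83 → 0.2158 mm².
Toolpath length = 99.9 cm³ / 0.2158 mm² = 99900 / 0.2158 = 462928.6 mm.
Extrusion time = 462928.6 / 111 = 4170.5 s.
Layer count = ceil(42.5 / 0.26) = 164.
Z-hop total = 164 × 0.64, so 104.96 s.
Total = 4170.5 + 104.96 = 4275.46 s = 71.3 minutes.

71.3 minutes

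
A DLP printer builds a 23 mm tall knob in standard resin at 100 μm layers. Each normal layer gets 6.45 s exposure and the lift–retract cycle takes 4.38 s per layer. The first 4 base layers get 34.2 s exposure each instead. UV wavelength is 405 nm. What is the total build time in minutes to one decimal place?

43.4 minutes

Layers = ⌈23/0.1⌉ = 230.
Bottom layers = 4 × (34.2 + 4.38), so 154.32 s.
Normal layers: 226 × (6.45 + 4.38) → 2447.58 s.
Sum: 154.32 + 2447.58 = 2601.9 s → 43.4 minutes.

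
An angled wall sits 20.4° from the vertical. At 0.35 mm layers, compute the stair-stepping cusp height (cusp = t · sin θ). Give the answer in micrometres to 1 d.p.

h_c = t·sin θ = 0.35 × 0.3486 = 0.12201 mm (122.0 μm).

122.0 μm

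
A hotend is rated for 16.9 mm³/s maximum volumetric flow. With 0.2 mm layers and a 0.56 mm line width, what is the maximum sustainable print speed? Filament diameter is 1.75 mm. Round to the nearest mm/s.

151 mm/s

Bead cross-section: 0.2 × 0.56 → 0.112 mm².
Max speed = 16.9 / 0.112 = 150.89 ≈ 151 mm/s.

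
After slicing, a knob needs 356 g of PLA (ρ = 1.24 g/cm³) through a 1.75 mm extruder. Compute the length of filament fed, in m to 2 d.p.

Extruded volume: 356/1.24 = 287.0968 cm³ (287096.8 mm³).
Cross-section of 1.75 mm filament: π·(1.75/2)² = 2.4053 mm².
Length = 287096.8 / 2.4053 = 119360.08 mm = 119.36 m.

119.36 m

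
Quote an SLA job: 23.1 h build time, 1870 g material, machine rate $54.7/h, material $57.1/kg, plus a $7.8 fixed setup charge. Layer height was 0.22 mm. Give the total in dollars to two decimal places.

Time charge = 54.7 × 23.1, so $1263.57.
Feedstock cost: 57.1 × 1870/1000 → $106.777.
Total = 1263.57 + 106.777 + 7.8 = 1378.147 ≈ $1378.15.

$1378.15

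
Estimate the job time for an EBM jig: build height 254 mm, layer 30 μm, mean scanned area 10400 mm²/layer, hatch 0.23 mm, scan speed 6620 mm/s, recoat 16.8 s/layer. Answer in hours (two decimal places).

Layers = ⌈254/0.03⌉ = 8467.
Per-layer scan distance: 10400 / 0.23 → 45217.4 mm.
Per-layer scan time = 45217.4 / 6620, so 6.8304 s.
Layer cycle = 6.8304 + 16.8 = 23.6304 s.
Build time = 8467 × 23.6304 = 200078.5968 s = 55.58 hours.

55.58 hours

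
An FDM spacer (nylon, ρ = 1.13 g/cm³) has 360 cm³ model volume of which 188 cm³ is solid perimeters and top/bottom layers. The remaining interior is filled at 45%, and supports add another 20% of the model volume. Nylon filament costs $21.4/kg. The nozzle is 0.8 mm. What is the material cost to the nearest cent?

Volume inside the shell = 360 − 188, so 172 cm³.
Infill deposited = 0.45 × 172, so 77.4 cm³.
Support = 0.20 × 360 = 72 cm³.
Total extruded = 188 + 77.4 + 72, so 337.4 cm³.
Mass = 337.4 × 1.13, so 381.262 g.
At $21.4/kg: 381.262/1000 × 21.4 = $8.16.

$8.16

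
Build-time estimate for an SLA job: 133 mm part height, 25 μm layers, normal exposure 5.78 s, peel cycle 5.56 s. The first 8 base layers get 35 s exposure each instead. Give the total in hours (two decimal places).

Layer count = ceil(133 / 0.025) = 5320.
Base layers = 8 × (35 + 5.56), so 324.48 s.
Normal layers = 5312 × (5.78 + 5.56), so 60238.08 s.
Sum: 324.48 + 60238.08 = 60562.56 s → 16.82 hours.

16.82 hours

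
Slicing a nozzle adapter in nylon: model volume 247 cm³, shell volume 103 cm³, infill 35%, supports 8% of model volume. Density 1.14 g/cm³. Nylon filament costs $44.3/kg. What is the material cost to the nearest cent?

$8.74

Interior volume = 247 − 103 = 144 cm³.
Infill volume = 0.35 × 144 = 50.4 cm³.
Support = 0.08 × 247, so 19.76 cm³.
Total printed volume: 103 + 50.4 + 19.76 → 173.16 cm³.
Mass = 173.16 × 1.14 = 197.4024 g.
Cost = 197.4024 g / 1000 × $44.3/kg = $8.74.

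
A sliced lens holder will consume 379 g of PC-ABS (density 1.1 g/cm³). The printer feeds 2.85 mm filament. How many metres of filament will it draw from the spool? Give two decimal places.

54.01 m

Volume = 379 g / 1.1 g·cm⁻³ = 344.5455 cm³ = 344545.5 mm³.
A = π r² = π × 1.425² = 6.3794 mm².
L = V/A = 344545.5/6.3794 = 54009.08 mm → 54.01 m.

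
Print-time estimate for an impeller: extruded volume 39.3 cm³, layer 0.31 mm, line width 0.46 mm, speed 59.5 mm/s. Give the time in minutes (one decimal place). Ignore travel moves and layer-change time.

Bead cross-section: 0.31 × 0.46 → 0.1426 mm².
Total extruded path = 39300/0.1426 = 275596.1 mm.
Time extruding = 275596.1 / 59.5, so 4631.9 s.
That's 4631.9 s → 77.2 minutes.

77.2 minutes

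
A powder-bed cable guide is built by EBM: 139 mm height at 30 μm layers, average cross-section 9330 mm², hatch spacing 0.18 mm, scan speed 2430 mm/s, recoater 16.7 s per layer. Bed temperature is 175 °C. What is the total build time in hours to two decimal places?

48.95 hours

Number of layers: 139 / 0.03 → 4634 (rounded up).
Per-layer scan distance = 9330 / 0.18, so 51833.3 mm.
Beam time per layer = 51833.3 / 2430 = 21.3306 s.
Time per layer = 21.3306 + 16.7 = 38.0306 s.
4634 layers × 38.0306 s/layer = 176233.8004 s, i.e. 48.95 hours.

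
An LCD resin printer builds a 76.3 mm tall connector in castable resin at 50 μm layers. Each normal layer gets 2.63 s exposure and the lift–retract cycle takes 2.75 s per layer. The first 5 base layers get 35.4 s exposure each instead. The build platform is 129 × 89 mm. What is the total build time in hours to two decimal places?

2.33 hours

Layer count = ceil(76.3 / 0.05) = 1526.
Burn-in layers = 5 × (35.4 + 2.75) = 190.75 s.
Regular layers: 1521 × (2.63 + 2.75) → 8182.98 s.
Total = 190.75 + 8182.98 = 8373.73 s = 2.33 hours.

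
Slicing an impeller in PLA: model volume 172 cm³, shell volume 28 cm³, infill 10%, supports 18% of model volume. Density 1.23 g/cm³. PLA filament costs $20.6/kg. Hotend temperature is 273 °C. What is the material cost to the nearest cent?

Volume inside the shell = 172 − 28 = 144 cm³.
Infill volume = 0.10 × 144, so 14.4 cm³.
Support = 0.18 × 172 = 30.96 cm³.
Total extruded: 28 + 14.4 + 30.96 → 73.36 cm³.
Mass: 73.36 × 1.23 → 90.2328 g.
Cost = 90.2328 g / 1000 × $20.6/kg = $1.86.

$1.86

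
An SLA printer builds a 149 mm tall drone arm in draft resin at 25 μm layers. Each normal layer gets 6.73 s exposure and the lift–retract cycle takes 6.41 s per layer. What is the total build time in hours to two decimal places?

21.75 hours

Number of layers: 149 / 0.025 → 5960 (rounded up).
Per-layer time = 6.73 + 6.41 = 13.14 s.
Total = 5960 × 13.14 = 78314.4 s = 21.75 hours.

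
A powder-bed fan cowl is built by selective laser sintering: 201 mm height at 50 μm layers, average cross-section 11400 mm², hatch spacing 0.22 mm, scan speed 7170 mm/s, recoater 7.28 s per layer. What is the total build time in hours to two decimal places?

16.20 hours

Number of layers: 201 / 0.05 → 4020 (rounded up).
Per-layer scan distance: 11400 / 0.22 → 51818.2 mm.
Laser time per layer = 51818.2 / 7170, so 7.2271 s.
Time per layer = 7.2271 + 7.28 = 14.5071 s.
Build time = 4020 × 14.5071 = 58318.542 s = 16.20 hours.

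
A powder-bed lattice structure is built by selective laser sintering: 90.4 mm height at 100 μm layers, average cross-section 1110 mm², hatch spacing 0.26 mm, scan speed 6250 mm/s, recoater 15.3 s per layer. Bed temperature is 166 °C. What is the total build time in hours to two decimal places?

Number of layers: 90.4 / 0.1 → 904 (rounded up).
Scan path per layer = 1110 / 0.26, so 4269.2 mm.
Laser time per layer = 4269.2 / 6250 = 0.6831 s.
Per-layer time: 0.6831 + 15.3 → 15.9831 s.
Total: 904 × 15.9831 s = 14448.7224 s → 4.01 hours.

4.01 hours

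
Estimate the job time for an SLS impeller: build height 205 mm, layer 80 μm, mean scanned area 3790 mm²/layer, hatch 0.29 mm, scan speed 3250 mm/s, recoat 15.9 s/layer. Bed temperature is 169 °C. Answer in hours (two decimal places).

14.18 hours

Number of layers: 205 / 0.08 → 2563 (rounded up).
Per-layer scan distance: 3790 / 0.29 → 13069 mm.
Laser time per layer: 13069 / 3250 → 4.0212 s.
Per-layer time = 4.0212 + 15.9, so 19.9212 s.
2563 layers × 19.9212 s/layer = 51058.0356 s, i.e. 14.18 hours.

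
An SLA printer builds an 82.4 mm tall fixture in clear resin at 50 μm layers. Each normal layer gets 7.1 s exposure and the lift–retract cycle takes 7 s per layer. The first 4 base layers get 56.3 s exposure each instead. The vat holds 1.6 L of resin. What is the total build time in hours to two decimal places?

Layers = ⌈82.4/0.05⌉ = 1648.
Burn-in layers: 4 × (56.3 + 7) → 253.2 s.
Regular layers: 1644 × (7.1 + 7) → 23180.4 s.
Total = 253.2 + 23180.4 = 23433.6 s = 6.51 hours.

6.51 hours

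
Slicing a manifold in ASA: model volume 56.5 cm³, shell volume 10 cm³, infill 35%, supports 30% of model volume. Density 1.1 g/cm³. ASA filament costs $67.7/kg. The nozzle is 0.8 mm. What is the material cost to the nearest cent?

$3.22

Interior volume: 56.5 − 10 → 46.5 cm³.
Infill deposited = 0.35 × 46.5 = 16.275 cm³.
Support = 0.30 × 56.5, so 16.95 cm³.
Total printed volume = 10 + 16.275 + 16.95, so 43.225 cm³.
Mass: 43.225 × 1.1 → 47.5475 g.
At $67.7/kg: 47.5475/1000 × 67.7 = $3.22.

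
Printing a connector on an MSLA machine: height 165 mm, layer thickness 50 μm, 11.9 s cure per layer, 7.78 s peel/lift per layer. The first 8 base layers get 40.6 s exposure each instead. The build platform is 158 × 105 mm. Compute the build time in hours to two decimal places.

18.10 hours

Number of layers: 165 / 0.05 → 3300 (rounded up).
Burn-in layers = 8 × (40.6 + 7.78) = 387.04 s.
Regular layers = 3292 × (11.9 + 7.78) = 64786.56 s.
Sum: 387.04 + 64786.56 = 65173.6 s → 18.10 hours.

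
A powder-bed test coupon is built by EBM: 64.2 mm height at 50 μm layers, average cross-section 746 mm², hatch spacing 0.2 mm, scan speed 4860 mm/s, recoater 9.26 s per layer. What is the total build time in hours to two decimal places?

Layers = ⌈64.2/0.05⌉ = 1284.
Per-layer scan distance = 746 / 0.2 = 3730 mm.
Per-layer scan time: 3730 / 4860 → 0.7675 s.
Time per layer = 0.7675 + 9.26, so 10.0275 s.
1284 layers × 10.0275 s/layer = 12875.31 s, i.e. 3.58 hours.

3.58 hours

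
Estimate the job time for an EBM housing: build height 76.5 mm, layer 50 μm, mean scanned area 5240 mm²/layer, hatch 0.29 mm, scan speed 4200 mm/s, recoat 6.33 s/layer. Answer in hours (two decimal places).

4.52 hours

Number of layers: 76.5 / 0.05 → 1530 (rounded up).
Hatch length per layer = 5240 / 0.29, so 18069 mm.
Per-layer scan time: 18069 / 4200 → 4.3021 s.
Per-layer time = 4.3021 + 6.33 = 10.6321 s.
Total: 1530 × 10.6321 s = 16267.113 s → 4.52 hours.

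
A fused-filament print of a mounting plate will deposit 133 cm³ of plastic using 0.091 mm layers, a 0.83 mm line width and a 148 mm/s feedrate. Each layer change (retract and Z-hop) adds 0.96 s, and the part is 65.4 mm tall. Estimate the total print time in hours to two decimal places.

Bead cross-section: 0.091 × 0.83 → 0.07553 mm².
Total extruded path = 133000/0.07553 = 1760889.7 mm.
Print-move time = 1760889.7 / 148 = 11897.9 s.
Layers = ⌈65.4/0.091⌉ = 719.
Non-print overhead: 719 × 0.96 → 690.24 s.
Total = 11897.9 + 690.24 = 12588.14 s = 3.50 hours.

3.50 hours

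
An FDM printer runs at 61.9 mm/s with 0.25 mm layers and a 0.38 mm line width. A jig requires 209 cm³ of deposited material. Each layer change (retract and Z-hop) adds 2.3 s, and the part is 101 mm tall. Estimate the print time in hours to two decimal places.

10.13 hours

Bead cross-section: 0.25 × 0.38 → 0.095 mm².
Path length: 209000 mm³ / 0.095 mm² → 2200000 mm.
Print-move time = 2200000 / 61.9 = 35541.2 s.
Layer count = ceil(101 / 0.25) = 404.
Layer-change overhead = 404 × 2.3, so 929.2 s.
Total = 35541.2 + 929.2 = 36470.4 s = 10.13 hours.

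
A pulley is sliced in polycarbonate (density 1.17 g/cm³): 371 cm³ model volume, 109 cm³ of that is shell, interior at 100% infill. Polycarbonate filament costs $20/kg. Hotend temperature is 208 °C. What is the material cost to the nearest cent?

$8.68

Interior volume = 371 − 109 = 262 cm³.
Infill volume = 1.00 × 262 = 262 cm³.
Deposited volume = 109 + 262, so 371 cm³.
Mass: 371 × 1.17 → 434.07 g.
Cost = 434.07 g / 1000 × $20/kg = $8.68.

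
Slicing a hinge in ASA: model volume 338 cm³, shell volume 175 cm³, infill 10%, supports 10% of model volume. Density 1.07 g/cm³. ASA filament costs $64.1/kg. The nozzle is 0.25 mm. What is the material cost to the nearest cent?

$15.44

Volume inside the shell: 338 − 175 → 163 cm³.
Infill deposited: 0.10 × 163 → 16.3 cm³.
Support = 0.10 × 338 = 33.8 cm³.
Deposited volume: 175 + 16.3 + 33.8 → 225.1 cm³.
Mass = 225.1 × 1.07 = 240.857 g.
Cost = 240.857 g / 1000 × $64.1/kg = $15.44.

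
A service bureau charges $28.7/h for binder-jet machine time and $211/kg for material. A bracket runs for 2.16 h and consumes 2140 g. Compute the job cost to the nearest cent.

$513.53

Machine-time cost = 28.7 × 2.16, so $61.992.
Material cost = 211 × 2140/1000, so $451.54.
Job cost: 61.992 + 451.54 = 513.532 ≈ $513.53.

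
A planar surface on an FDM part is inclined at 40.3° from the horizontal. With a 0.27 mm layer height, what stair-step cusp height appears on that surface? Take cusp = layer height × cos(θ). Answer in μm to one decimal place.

205.9 μm

cos(40.3°) = 0.7627, so cusp = 0.27 × 0.7627 = 0.205929 mm → 205.9 μm.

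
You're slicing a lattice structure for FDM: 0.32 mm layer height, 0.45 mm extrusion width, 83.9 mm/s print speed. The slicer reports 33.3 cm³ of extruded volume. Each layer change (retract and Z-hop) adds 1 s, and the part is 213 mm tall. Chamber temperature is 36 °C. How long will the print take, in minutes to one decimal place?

Line area = 0.32 × 0.45, so 0.144 mm².
Path length: 33300 mm³ / 0.144 mm² → 231250 mm.
Print-move time: 231250 / 83.9 → 2756.3 s.
Layer count = ceil(213 / 0.32) = 666.
Z-hop total = 666 × 1 = 666 s.
Total = 2756.3 + 666 = 3422.3 s = 57.0 minutes.

57.0 minutes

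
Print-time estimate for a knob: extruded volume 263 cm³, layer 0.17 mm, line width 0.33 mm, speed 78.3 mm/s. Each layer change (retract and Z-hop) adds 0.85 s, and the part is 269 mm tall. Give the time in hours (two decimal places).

Extrusion cross-section = 0.17 × 0.33, so 0.0561 mm².
Toolpath length = 263 cm³ / 0.0561 mm² = 263000 / 0.0561 = 4688057 mm.
Print-move time = 4688057 / 78.3 = 59873 s.
Layers = ⌈269/0.17⌉ = 1583.
Layer-change overhead = 1583 × 0.85 = 1345.55 s.
Total = 59873 + 1345.55 = 61218.55 s = 17.01 hours.

17.01 hours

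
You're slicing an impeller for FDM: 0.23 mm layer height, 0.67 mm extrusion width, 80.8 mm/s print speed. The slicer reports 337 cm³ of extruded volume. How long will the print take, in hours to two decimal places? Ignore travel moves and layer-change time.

Line area: 0.23 × 0.67 → 0.1541 mm².
Path length: 337000 mm³ / 0.1541 mm² → 2186891.6 mm.
Extrusion time: 2186891.6 / 80.8 → 27065.5 s.
Converting: 27065.5 s = 7.52 hours.

7.52 hours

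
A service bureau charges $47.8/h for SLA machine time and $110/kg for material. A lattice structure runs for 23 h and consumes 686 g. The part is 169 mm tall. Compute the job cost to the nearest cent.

$1174.86

Time charge: 47.8 × 23 → $1099.40.
Feedstock cost: 110 × 686/1000 → $75.46.
Total = 1099.40 + 75.46 = $1174.86.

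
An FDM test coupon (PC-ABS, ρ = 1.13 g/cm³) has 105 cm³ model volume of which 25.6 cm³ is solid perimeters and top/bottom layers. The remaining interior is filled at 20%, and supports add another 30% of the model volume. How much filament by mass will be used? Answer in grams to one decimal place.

Volume inside the shell = 105 − 25.6, so 79.4 cm³.
Infill volume = 0.20 × 79.4 = 15.88 cm³.
Support = 0.30 × 105, so 31.5 cm³.
Deposited volume = 25.6 + 15.88 + 31.5 = 72.98 cm³.
Mass = 72.98 × 1.13, so 82.4674 g.

82.5 g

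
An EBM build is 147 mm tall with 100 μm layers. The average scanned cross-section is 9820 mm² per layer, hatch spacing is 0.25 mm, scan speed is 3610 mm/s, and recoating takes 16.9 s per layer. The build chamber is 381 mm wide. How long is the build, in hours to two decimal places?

11.34 hours

Layers = ⌈147/0.1⌉ = 1470.
Scan path per layer = 9820 / 0.25, so 39280 mm.
Beam time per layer: 39280 / 3610 → 10.8809 s.
Per-layer time = 10.8809 + 16.9, so 27.7809 s.
1470 layers × 27.7809 s/layer = 40837.923 s, i.e. 11.34 hours.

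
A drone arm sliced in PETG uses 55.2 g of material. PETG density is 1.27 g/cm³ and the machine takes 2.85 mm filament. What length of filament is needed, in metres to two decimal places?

Extruded volume: 55.2/1.27 = 43.4646 cm³ (43464.6 mm³).
Filament cross-section = π × (2.85/2)² = 6.3794 mm².
Length = 43464.6 / 6.3794 = 6813.27 mm = 6.81 m.

6.81 m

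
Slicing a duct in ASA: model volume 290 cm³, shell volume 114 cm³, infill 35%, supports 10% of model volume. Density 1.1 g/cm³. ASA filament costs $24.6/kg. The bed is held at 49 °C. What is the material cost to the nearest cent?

Volume inside the shell = 290 − 114 = 176 cm³.
Infill volume: 0.35 × 176 → 61.6 cm³.
Support = 0.10 × 290, so 29 cm³.
Total extruded = 114 + 61.6 + 29 = 204.6 cm³.
Mass: 204.6 × 1.1 → 225.06 g.
Cost = 225.06 g / 1000 × $24.6/kg = $5.54.

$5.54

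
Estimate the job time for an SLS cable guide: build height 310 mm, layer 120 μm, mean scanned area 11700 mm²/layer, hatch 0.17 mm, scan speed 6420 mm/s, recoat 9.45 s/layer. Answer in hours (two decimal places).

14.48 hours

Number of layers: 310 / 0.12 → 2584 (rounded up).
Scan path per layer = 11700 / 0.17 = 68823.5 mm.
Scan time per layer = 68823.5 / 6420, so 10.7202 s.
Per-layer time: 10.7202 + 9.45 → 20.1702 s.
2584 layers × 20.1702 s/layer = 52119.7968 s, i.e. 14.48 hours.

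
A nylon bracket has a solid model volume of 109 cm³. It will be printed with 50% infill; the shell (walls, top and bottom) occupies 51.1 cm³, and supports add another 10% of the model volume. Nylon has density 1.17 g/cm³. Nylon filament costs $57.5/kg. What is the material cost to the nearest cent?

Interior volume: 109 − 51.1 → 57.9 cm³.
Infill volume: 0.50 × 57.9 → 28.95 cm³.
Support: 0.10 × 109 → 10.9 cm³.
Total extruded = 51.1 + 28.95 + 10.9, so 90.95 cm³.
Mass = 90.95 × 1.17 = 106.4115 g.
At $57.5/kg: 106.4115/1000 × 57.5 = $6.12.

$6.12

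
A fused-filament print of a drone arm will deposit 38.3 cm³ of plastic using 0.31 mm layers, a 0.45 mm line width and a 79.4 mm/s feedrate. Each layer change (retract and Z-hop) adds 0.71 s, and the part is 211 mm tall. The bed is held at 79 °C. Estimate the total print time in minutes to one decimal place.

Bead cross-section = 0.31 × 0.45 = 0.1395 mm².
Toolpath length = 38.3 cm³ / 0.1395 mm² = 38300 / 0.1395 = 274552 mm.
Time extruding = 274552 / 79.4 = 3457.8 s.
Number of layers: 211 / 0.31 → 681 (rounded up).
Non-print overhead = 681 × 0.71, so 483.51 s.
Total = 3457.8 + 483.51 = 3941.31 s = 65.7 minutes.

65.7 minutes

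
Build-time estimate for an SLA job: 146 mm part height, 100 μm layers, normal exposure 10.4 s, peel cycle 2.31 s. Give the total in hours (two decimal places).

Layers = ⌈146/0.1⌉ = 1460.
Per-layer time = 10.4 + 2.31 = 12.71 s.
Build time: 1460 × 12.71 s = 18556.6 s, i.e. 5.15 hours.

5.15 hours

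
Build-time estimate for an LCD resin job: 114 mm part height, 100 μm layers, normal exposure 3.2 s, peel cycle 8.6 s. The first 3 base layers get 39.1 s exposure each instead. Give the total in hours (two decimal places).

3.77 hours

Number of layers: 114 / 0.1 → 1140 (rounded up).
Base layers = 3 × (39.1 + 8.6), so 143.1 s.
Remaining layers = 1137 × (3.2 + 8.6) = 13416.6 s.
Sum: 143.1 + 13416.6 = 13559.7 s → 3.77 hours.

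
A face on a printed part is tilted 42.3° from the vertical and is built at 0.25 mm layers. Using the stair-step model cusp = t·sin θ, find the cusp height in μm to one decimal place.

168.3 μm

Cusp = layer height × sin(42.3°) = 0.25 × 0.6730 = 0.16825 mm = 168.3 μm.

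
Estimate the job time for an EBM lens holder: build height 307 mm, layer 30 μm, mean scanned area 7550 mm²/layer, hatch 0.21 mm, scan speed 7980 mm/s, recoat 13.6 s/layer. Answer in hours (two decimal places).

Number of layers: 307 / 0.03 → 10234 (rounded up).
Per-layer scan distance = 7550 / 0.21, so 35952.4 mm.
Beam time per layer: 35952.4 / 7980 → 4.5053 s.
Layer cycle = 4.5053 + 13.6 = 18.1053 s.
Total: 10234 × 18.1053 s = 185289.6402 s → 51.47 hours.

51.47 hours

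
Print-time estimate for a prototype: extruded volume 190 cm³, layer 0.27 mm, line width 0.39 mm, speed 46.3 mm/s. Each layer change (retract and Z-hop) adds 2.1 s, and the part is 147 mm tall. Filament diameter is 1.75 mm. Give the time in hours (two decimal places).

11.14 hours

Line area = 0.27 × 0.39 = 0.1053 mm².
Path length: 190000 mm³ / 0.1053 mm² → 1804368.5 mm.
Extrusion time: 1804368.5 / 46.3 → 38971.2 s.
Number of layers: 147 / 0.27 → 545 (rounded up).
Z-hop total: 545 × 2.1 → 1144.5 s.
Total = 38971.2 + 1144.5 = 40115.7 s = 11.14 hours.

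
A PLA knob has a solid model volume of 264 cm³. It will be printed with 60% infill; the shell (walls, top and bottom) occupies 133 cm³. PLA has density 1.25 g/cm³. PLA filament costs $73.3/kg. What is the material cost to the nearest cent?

$19.39

Volume inside the shell: 264 − 133 → 131 cm³.
Deposited infill = 0.60 × 131, so 78.6 cm³.
Total extruded = 133 + 78.6 = 211.6 cm³.
Mass = 211.6 × 1.25, so 264.5 g.
Cost = 264.5 g / 1000 × $73.3/kg = $19.39.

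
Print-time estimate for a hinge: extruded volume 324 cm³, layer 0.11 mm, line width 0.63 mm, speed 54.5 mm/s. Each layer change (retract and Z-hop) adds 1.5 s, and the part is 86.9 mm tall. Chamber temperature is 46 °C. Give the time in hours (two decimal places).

Line area = 0.11 × 0.63 = 0.0693 mm².
Total extruded path = 324000/0.0693 = 4675324.7 mm.
Extrusion time: 4675324.7 / 54.5 → 85785.8 s.
Layer count = ceil(86.9 / 0.11) = 790.
Non-print overhead = 790 × 1.5, so 1185 s.
Total = 85785.8 + 1185 = 86970.8 s = 24.16 hours.

24.16 hours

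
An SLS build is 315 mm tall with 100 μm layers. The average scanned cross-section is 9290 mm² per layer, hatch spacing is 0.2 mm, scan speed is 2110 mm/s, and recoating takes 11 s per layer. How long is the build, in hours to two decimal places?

28.89 hours

Number of layers: 315 / 0.1 → 3150 (rounded up).
Per-layer scan distance = 9290 / 0.2 = 46450 mm.
Laser time per layer = 46450 / 2110, so 22.0142 s.
Layer cycle: 22.0142 + 11 → 33.0142 s.
3150 layers × 33.0142 s/layer = 103994.73 s, i.e. 28.89 hours.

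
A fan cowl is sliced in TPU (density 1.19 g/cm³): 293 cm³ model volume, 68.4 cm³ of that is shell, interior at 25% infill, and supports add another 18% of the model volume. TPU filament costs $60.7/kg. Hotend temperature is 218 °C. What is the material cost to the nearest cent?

$12.81

Volume inside the shell = 293 − 68.4 = 224.6 cm³.
Infill deposited = 0.25 × 224.6, so 56.15 cm³.
Support = 0.18 × 293 = 52.74 cm³.
Deposited volume = 68.4 + 56.15 + 52.74 = 177.29 cm³.
Mass: 177.29 × 1.19 → 210.9751 g.
At $60.7/kg: 210.9751/1000 × 60.7 = $12.81.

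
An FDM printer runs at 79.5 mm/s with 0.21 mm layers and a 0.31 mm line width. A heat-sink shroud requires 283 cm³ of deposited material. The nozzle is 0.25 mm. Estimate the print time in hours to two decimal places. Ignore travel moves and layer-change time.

15.19 hours

Bead cross-section: 0.21 × 0.31 → 0.0651 mm².
Path length: 283000 mm³ / 0.0651 mm² → 4347158.2 mm.
Print-move time = 4347158.2 / 79.5, so 54681.2 s.
Converting: 54681.2 s = 15.19 hours.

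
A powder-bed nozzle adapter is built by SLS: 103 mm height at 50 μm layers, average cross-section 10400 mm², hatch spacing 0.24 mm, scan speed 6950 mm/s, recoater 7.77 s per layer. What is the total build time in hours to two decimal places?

8.01 hours

Layers = ⌈103/0.05⌉ = 2060.
Per-layer scan distance = 10400 / 0.24 = 43333.3 mm.
Per-layer scan time = 43333.3 / 6950 = 6.235 s.
Time per layer = 6.235 + 7.77, so 14.005 s.
2060 layers × 14.005 s/layer = 28850.3 s, i.e. 8.01 hours.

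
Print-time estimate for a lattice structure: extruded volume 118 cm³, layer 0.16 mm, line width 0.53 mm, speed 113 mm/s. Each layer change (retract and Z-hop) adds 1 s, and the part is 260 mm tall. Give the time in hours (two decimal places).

3.87 hours

Extrusion cross-section = 0.16 × 0.53, so 0.0848 mm².
Toolpath length = 118 cm³ / 0.0848 mm² = 118000 / 0.0848 = 1391509.4 mm.
Time extruding = 1391509.4 / 113 = 12314.2 s.
Layers = ⌈260/0.16⌉ = 1625.
Z-hop total = 1625 × 1, so 1625 s.
Altogether 12314.2 + 1625 = 13939.2 s, i.e. 3.87 hours.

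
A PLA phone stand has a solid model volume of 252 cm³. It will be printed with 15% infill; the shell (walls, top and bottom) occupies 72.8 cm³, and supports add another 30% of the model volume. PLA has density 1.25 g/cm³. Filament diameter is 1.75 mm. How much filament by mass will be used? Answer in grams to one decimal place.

219.1 g

Volume inside the shell: 252 − 72.8 → 179.2 cm³.
Infill volume = 0.15 × 179.2 = 26.88 cm³.
Support = 0.30 × 252, so 75.6 cm³.
Total printed volume: 72.8 + 26.88 + 75.6 → 175.28 cm³.
Mass: 175.28 × 1.25 → 219.1 g.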